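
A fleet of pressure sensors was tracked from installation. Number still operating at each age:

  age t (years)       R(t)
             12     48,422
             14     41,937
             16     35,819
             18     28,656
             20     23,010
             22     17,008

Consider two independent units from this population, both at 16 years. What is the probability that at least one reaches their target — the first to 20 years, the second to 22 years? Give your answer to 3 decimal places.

0.812

p₁ = R(20)/R(16) = 23,010/35,819 = 0.642396; p₂ = R(22)/R(16) = 17,008/35,819 = 0.474832.
P(at least one) = 1 − (1−p₁)(1−p₂) = 1 − 0.357604 × 0.525168 = 0.812198.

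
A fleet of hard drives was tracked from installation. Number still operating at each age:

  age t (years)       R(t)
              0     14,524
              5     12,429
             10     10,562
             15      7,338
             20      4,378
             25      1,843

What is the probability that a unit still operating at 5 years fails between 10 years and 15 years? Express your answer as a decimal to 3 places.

0.259

This is the probability of reaching 10 but not 15, conditional on being operational at 5: (R(10) − R(15)) / R(5).
= (10,562 − 7,338) / 12,429 = 3,224 / 12,429 = 0.259393.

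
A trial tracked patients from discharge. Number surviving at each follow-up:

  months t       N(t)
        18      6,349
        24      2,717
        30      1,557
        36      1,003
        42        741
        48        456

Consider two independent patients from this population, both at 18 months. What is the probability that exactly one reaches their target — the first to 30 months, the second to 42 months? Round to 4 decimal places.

0.3047

p₁ = N(30)/N(18) = 1,557/6,349 = 0.245235; p₂ = N(42)/N(18) = 741/6,349 = 0.116711.
P(exactly one) = p₁(1−p₂) + (1−p₁)p₂ = 0.216613 + 0.088089 = 0.304703.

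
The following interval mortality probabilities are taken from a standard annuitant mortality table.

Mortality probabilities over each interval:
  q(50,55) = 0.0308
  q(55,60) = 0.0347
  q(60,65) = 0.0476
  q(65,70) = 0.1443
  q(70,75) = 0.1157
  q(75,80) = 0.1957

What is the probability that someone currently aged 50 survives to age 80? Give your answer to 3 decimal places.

0.542

The overall survival probability is (1 − 0.0308) × (1 − 0.0347) × (1 − 0.0476) × (1 − 0.1443) × (1 − 0.1157) × (1 − 0.1957).
= 0.9692 × 0.9653 × 0.9524 × 0.8557 × 0.8843 × 0.8043 = 0.542293.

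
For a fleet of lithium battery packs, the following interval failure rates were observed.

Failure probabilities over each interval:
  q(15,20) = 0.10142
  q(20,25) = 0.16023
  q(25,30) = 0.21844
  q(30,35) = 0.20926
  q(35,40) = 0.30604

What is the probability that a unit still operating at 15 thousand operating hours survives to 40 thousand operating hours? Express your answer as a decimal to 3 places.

0.324

Survival from 15 to 40 is the product of surviving each interval: (1 − 0.10142) × (1 − 0.16023) × (1 − 0.21844) × (1 − 0.20926) × (1 − 0.30604).
= 0.89858 × 0.83977 × 0.78156 × 0.79074 × 0.69396 = 0.323629.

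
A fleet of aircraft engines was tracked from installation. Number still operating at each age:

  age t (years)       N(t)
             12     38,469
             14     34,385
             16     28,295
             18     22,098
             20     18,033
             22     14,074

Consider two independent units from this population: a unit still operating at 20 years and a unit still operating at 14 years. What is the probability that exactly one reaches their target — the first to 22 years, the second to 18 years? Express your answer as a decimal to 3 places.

p₁ = N(22)/N(20) = 14,074/18,033 = 0.780458; p₂ = N(18)/N(14) = 22,098/34,385 = 0.642664.
P(exactly one) = p₁(1−p₂) + (1−p₁)p₂ = 0.278886 + 0.141092 = 0.419977.

0.420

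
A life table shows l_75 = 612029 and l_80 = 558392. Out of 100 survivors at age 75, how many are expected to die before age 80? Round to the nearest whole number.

The relevant probability is 1 − 558392/612029 = 0.087638.
Expected number = 100 × 0.087638 = 9.

9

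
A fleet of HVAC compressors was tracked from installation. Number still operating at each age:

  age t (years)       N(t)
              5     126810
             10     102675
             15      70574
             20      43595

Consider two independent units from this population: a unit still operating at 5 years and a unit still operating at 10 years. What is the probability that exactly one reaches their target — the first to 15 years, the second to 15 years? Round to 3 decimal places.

0.479

p₁ = N(15)/N(5) = 70574/126810 = 0.556533; p₂ = N(15)/N(10) = 70574/102675 = 0.687353.
P(exactly one) = p₁(1−p₂) + (1−p₁)p₂ = 0.173998 + 0.304818 = 0.478817.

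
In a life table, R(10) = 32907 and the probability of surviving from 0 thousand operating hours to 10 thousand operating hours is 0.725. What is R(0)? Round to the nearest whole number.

45389

R(0) = R(10) / p = 32907 / 0.725 = 45389.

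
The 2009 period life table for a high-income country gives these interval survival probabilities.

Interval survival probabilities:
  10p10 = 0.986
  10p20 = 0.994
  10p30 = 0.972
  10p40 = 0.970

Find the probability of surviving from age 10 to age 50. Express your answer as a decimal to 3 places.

The overall survival probability is 0.986 × 0.994 × 0.972 × 0.970.
= 0.924062.

0.924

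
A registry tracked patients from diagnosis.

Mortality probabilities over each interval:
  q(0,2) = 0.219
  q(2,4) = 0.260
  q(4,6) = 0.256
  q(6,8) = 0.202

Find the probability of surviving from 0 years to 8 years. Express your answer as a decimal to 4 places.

Chaining the interval survival probabilities: (1 − 0.219) × (1 − 0.260) × (1 − 0.256) × (1 − 0.202).
= 0.781 × 0.740 × 0.744 × 0.798 = 0.343130.

0.3431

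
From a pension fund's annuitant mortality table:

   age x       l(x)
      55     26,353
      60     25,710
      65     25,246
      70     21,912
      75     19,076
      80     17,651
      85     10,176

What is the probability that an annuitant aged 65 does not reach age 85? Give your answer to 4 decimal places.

P(die before 85 | alive at 65) = 1 − l(85)/l(65) = 1 − 10,176/25,246 = (15,070)/25,246 = 0.596926.

0.5969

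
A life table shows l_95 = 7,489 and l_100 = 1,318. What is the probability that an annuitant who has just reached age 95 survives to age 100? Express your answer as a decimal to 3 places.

We want 5p95 = l_100/l_95.
The conditional survival probability is l_100/l_95 = 1,318/7,489 = 0.175991.

0.176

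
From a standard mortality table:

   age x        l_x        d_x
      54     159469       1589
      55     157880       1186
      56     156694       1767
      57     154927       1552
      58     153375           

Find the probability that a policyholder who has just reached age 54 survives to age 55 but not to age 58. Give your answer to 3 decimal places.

This is the probability of reaching 55 but not 58, conditional on being alive at 54: (l_55 − l_58) / l_54.
= (157880 − 153375) / 159469 = 4505 / 159469 = 0.028250.

0.028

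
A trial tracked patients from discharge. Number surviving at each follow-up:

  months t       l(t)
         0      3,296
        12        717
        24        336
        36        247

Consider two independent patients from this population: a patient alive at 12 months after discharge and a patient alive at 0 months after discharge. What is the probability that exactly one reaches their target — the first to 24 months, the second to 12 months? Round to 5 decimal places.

p₁ = l(24)/l(12) = 336/717 = 0.468619; p₂ = l(12)/l(0) = 717/3,296 = 0.217536.
P(exactly one) = p₁(1−p₂) + (1−p₁)p₂ = 0.366677 + 0.115594 = 0.482272.

0.48227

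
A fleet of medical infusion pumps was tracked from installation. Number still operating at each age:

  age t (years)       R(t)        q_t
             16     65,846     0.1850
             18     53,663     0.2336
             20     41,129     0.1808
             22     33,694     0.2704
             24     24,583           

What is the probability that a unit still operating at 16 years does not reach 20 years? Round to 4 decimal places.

P(fail before 20 | operational at 16) = 1 − R(20)/R(16) = 1 − 41,129/65,846 = (24,717)/65,846 = 0.375376.

0.3754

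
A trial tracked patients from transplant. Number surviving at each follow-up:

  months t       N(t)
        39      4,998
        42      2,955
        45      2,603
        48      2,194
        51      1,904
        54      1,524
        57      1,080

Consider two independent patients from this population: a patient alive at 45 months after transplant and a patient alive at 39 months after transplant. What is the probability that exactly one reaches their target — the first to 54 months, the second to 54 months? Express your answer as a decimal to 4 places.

0.5333

p₁ = N(54)/N(45) = 1,524/2,603 = 0.585478; p₂ = N(54)/N(39) = 1,524/4,998 = 0.304922.
P(exactly one) = p₁(1−p₂) + (1−p₁)p₂ = 0.406953 + 0.126397 = 0.533350.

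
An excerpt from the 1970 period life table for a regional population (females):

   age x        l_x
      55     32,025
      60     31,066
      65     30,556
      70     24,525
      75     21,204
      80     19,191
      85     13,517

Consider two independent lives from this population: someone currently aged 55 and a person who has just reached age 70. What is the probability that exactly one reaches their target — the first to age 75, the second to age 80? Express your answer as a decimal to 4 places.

p₁ = l_75/l_55 = 21,204/32,025 = 0.662108; p₂ = l_80/l_70 = 19,191/24,525 = 0.782508.
P(exactly one) = p₁(1−p₂) + (1−p₁)p₂ = 0.144003 + 0.264403 = 0.408406.

0.4084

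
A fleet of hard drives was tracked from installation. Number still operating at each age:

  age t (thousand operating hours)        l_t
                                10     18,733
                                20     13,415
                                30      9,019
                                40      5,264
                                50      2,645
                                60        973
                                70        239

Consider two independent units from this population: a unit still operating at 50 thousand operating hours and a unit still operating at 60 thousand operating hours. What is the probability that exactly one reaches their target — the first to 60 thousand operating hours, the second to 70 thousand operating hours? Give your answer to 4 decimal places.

0.4328

p₁ = l_60/l_50 = 973/2,645 = 0.367864; p₂ = l_70/l_60 = 239/973 = 0.245632.
P(exactly one) = p₁(1−p₂) + (1−p₁)p₂ = 0.277505 + 0.155273 = 0.432778.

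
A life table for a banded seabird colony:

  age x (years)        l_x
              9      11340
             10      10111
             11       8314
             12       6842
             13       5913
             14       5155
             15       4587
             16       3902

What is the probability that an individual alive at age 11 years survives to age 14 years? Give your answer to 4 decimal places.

0.6200

The conditional survival probability is l_14/l_11 = 5155/8314 = 0.620038.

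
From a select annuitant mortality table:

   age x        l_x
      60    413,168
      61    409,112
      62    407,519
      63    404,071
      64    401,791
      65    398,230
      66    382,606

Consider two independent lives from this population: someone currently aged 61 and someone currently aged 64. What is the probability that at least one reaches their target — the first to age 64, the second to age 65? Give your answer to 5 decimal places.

p₁ = l_64/l_61 = 401,791/409,112 = 0.982105; p₂ = l_65/l_64 = 398,230/401,791 = 0.991137.
P(at least one) = 1 − (1−p₁)(1−p₂) = 1 − 0.017895 × 0.008863 = 0.999841.

0.99984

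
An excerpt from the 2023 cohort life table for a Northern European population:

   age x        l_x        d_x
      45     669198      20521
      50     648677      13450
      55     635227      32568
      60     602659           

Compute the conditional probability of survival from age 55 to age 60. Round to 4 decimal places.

We want 5p55 = l_60/l_55.
The conditional survival probability is l_60/l_55 = 602659/635227 = 0.948730.

0.9487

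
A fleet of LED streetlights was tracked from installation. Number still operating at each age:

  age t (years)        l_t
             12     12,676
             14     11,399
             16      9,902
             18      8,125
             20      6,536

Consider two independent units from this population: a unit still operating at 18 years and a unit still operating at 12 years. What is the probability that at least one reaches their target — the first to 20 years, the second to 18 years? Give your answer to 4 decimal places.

0.9298

p₁ = l_20/l_18 = 6,536/8,125 = 0.804431; p₂ = l_18/l_12 = 8,125/12,676 = 0.640975.
P(at least one) = 1 − (1−p₁)(1−p₂) = 1 − 0.195569 × 0.359025 = 0.929786.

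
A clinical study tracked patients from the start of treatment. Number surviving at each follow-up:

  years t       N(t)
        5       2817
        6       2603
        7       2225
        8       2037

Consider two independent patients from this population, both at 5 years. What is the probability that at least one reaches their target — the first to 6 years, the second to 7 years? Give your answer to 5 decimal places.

0.98404

p₁ = N(6)/N(5) = 2603/2817 = 0.924033; p₂ = N(7)/N(5) = 2225/2817 = 0.789847.
P(at least one) = 1 − (1−p₁)(1−p₂) = 1 − 0.075967 × 0.210153 = 0.984035.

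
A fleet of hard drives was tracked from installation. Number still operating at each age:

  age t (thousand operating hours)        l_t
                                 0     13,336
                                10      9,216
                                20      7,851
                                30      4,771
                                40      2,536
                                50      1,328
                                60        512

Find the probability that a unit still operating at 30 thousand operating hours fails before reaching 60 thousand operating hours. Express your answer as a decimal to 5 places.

0.89268

P(fail before 60 | operational at 30) = 1 − l_60/l_30 = 1 − 512/4,771 = (4,259)/4,771 = 0.892685.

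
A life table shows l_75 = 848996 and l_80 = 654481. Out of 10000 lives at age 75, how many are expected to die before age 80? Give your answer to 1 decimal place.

The relevant probability is 1 − 654481/848996 = 0.229112.
Expected number = 10000 × 0.229112 = 2291.1.

2291.1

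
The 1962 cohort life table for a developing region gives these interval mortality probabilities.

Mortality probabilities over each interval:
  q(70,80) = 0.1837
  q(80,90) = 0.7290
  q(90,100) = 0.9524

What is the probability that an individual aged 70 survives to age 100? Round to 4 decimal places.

Chaining the interval survival probabilities: (1 − 0.1837) × (1 − 0.7290) × (1 − 0.9524).
= 0.8163 × 0.2710 × 0.0476 = 0.010530.

0.0105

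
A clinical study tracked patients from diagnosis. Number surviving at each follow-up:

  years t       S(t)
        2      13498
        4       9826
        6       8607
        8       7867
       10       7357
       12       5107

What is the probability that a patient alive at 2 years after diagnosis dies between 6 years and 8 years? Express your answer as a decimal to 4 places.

This is the probability of reaching 6 but not 8, conditional on being alive at 2: (S(6) − S(8)) / S(2).
= (8607 − 7867) / 13498 = 740 / 13498 = 0.054823.

0.0548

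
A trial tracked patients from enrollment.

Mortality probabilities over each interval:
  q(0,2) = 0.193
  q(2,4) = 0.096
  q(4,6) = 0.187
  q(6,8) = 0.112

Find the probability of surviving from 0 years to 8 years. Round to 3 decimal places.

0.527

The overall survival probability is (1 − 0.193) × (1 − 0.096) × (1 − 0.187) × (1 − 0.112).
= 0.807 × 0.904 × 0.813 × 0.888 = 0.526678.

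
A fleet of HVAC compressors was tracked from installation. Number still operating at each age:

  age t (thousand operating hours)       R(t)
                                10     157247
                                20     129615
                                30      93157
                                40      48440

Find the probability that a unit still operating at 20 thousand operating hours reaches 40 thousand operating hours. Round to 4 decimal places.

The conditional survival probability is R(40)/R(20) = 48440/129615 = 0.373722.

0.3737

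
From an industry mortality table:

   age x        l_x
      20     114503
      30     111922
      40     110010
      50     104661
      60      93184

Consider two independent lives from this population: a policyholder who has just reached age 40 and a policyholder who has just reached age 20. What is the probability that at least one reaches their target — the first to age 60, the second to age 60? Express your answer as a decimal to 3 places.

0.972

p₁ = l_60/l_40 = 93184/110010 = 0.847050; p₂ = l_60/l_20 = 93184/114503 = 0.813813.
P(at least one) = 1 − (1−p₁)(1−p₂) = 1 − 0.152950 × 0.186187 = 0.971523.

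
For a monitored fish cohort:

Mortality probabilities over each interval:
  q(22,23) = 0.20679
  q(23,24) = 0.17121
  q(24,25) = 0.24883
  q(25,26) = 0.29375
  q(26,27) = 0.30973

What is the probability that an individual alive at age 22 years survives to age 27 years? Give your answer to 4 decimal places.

0.2407

Survival from 22 to 27 is the product of surviving each interval: (1 − 0.20679) × (1 − 0.17121) × (1 − 0.24883) × (1 − 0.29375) × (1 − 0.30973).
= 0.79321 × 0.82879 × 0.75117 × 0.70625 × 0.69027 = 0.240740.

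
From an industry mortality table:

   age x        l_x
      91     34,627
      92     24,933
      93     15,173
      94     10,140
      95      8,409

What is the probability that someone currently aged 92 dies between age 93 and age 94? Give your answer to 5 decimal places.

0.20186

We want 1|1q92 = (l_93 − l_94)/l_92.
This is the probability of reaching 93 but not 94, conditional on being alive at 92: (l_93 − l_94) / l_92.
= (15,173 − 10,140) / 24,933 = 5,033 / 24,933 = 0.201861.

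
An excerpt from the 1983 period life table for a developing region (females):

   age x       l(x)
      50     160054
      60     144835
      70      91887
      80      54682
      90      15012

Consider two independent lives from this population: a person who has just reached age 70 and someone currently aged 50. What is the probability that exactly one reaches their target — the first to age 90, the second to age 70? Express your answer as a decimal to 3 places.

0.550

p₁ = l(90)/l(70) = 15012/91887 = 0.163375; p₂ = l(70)/l(50) = 91887/160054 = 0.574100.
P(exactly one) = p₁(1−p₂) + (1−p₁)p₂ = 0.069581 + 0.480306 = 0.549888.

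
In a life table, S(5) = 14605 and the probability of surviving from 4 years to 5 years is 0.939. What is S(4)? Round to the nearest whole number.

15554

S(4) = S(5) / p = 14605 / 0.939 = 15554.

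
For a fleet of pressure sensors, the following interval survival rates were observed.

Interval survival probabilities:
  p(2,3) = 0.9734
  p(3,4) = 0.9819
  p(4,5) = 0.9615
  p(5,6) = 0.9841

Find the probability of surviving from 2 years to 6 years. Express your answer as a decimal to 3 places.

P(survive 2→6) = 0.9734 × 0.9819 × 0.9615 × 0.9841.
= 0.904372.

0.904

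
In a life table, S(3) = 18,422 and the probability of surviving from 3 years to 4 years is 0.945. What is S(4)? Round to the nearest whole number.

17409

S(4) = S(3) × p = 18,422 × 0.945 = 17409.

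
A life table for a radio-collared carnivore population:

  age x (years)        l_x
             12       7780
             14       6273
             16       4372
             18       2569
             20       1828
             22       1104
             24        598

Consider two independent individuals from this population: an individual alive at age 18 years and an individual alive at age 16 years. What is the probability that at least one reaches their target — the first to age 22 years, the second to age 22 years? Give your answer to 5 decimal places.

p₁ = l_22/l_18 = 1104/2569 = 0.429739; p₂ = l_22/l_16 = 1104/4372 = 0.252516.
P(at least one) = 1 − (1−p₁)(1−p₂) = 1 − 0.570261 × 0.747484 = 0.573739.

0.57374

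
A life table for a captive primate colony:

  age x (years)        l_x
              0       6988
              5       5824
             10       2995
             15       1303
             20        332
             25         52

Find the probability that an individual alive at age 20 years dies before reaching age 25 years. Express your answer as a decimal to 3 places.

P(die before 25 | alive at 20) = 1 − l_25/l_20 = 1 − 52/332 = (280)/332 = 0.843373.

0.843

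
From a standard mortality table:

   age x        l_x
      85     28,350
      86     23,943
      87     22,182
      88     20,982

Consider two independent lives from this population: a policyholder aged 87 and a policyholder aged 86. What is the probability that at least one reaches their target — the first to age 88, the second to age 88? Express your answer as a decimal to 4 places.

0.9933

p₁ = l_88/l_87 = 20,982/22,182 = 0.945902; p₂ = l_88/l_86 = 20,982/23,943 = 0.876331.
P(at least one) = 1 − (1−p₁)(1−p₂) = 1 − 0.054098 × 0.123669 = 0.993310.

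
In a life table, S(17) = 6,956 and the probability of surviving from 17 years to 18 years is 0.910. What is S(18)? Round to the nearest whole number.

S(18) = S(17) × p = 6,956 × 0.910 = 6330.

6330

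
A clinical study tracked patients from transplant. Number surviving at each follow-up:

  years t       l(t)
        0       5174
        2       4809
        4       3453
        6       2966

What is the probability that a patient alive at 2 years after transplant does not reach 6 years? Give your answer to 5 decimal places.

P(die before 6 | alive at 2) = 1 − l(6)/l(2) = 1 − 2966/4809 = (1843)/4809 = 0.383240.

0.38324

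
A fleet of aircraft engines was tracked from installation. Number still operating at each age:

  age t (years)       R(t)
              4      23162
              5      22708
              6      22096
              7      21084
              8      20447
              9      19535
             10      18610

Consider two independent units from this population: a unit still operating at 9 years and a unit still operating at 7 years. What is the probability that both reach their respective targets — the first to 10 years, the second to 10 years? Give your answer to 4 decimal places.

p₁ = R(10)/R(9) = 18610/19535 = 0.952649; p₂ = R(10)/R(7) = 18610/21084 = 0.882660.
P(both) = p₁ × p₂ = 0.952649 × 0.882660 = 0.840865.

0.8409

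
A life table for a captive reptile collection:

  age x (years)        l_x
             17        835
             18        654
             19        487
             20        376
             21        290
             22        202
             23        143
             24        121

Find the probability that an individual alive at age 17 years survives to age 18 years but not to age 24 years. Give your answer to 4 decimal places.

This is the probability of reaching 18 but not 24, conditional on being alive at 17: (l_18 − l_24) / l_17.
= (654 − 121) / 835 = 533 / 835 = 0.638323.

0.6383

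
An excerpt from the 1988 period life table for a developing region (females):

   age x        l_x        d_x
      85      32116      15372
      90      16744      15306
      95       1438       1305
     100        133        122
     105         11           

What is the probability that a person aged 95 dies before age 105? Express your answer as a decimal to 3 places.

0.992

P(die before 105 | alive at 95) = 1 − l_105/l_95 = 1 − 11/1438 = (1427)/1438 = 0.992350.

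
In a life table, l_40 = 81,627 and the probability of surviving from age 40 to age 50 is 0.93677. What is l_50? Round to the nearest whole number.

l_50 = l_40 × p = 81,627 × 0.93677 = 76466.

76466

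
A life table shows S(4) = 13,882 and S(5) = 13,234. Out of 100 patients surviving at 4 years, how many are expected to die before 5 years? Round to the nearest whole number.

5

The relevant probability is 1 − 13,234/13,882 = 0.046679.
Expected number = 100 × 0.046679 = 5.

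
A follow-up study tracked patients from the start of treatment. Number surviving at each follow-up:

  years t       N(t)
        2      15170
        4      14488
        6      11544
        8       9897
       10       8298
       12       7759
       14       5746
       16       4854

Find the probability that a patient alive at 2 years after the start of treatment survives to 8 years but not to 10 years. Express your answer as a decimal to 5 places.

0.10541

This is the probability of reaching 8 but not 10, conditional on being alive at 2: (N(8) − N(10)) / N(2).
= (9897 − 8298) / 15170 = 1599 / 15170 = 0.105405.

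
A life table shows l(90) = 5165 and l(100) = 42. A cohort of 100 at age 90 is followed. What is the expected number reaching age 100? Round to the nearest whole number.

The relevant probability is 42/5165 = 0.008132.
Expected number = 100 × 0.008132 = 1.

1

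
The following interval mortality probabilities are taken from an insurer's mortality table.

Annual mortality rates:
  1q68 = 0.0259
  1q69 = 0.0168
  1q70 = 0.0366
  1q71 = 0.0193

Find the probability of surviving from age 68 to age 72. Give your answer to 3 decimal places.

The overall survival probability is (1 − 0.0259) × (1 − 0.0168) × (1 − 0.0366) × (1 − 0.0193).
= 0.9741 × 0.9832 × 0.9634 × 0.9807 = 0.904874.

0.905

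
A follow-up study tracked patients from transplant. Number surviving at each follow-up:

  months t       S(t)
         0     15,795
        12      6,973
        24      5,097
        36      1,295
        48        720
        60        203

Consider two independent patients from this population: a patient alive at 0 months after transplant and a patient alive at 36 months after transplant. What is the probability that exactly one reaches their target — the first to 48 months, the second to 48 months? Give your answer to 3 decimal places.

p₁ = S(48)/S(0) = 720/15,795 = 0.045584; p₂ = S(48)/S(36) = 720/1,295 = 0.555985.
P(exactly one) = p₁(1−p₂) + (1−p₁)p₂ = 0.020240 + 0.530641 = 0.550881.

0.551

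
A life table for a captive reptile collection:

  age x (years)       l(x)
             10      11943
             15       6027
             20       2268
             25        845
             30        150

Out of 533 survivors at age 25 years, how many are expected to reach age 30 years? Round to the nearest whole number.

The relevant probability is 150/845 = 0.177515.
Expected number = 533 × 0.177515 = 95.

95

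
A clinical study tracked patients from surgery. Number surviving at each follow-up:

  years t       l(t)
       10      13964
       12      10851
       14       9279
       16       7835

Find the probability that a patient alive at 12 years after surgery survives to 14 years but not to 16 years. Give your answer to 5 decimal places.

This is the probability of reaching 14 but not 16, conditional on being alive at 12: (l(14) − l(16)) / l(12).
= (9279 − 7835) / 10851 = 1444 / 10851 = 0.133075.

0.13308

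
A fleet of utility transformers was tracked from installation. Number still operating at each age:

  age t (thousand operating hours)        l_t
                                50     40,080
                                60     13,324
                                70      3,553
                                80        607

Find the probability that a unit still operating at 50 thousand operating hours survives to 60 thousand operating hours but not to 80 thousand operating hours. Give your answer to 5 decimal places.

This is the probability of reaching 60 but not 80, conditional on being operational at 50: (l_60 − l_80) / l_50.
= (13,324 − 607) / 40,080 = 12,717 / 40,080 = 0.317290.

0.31729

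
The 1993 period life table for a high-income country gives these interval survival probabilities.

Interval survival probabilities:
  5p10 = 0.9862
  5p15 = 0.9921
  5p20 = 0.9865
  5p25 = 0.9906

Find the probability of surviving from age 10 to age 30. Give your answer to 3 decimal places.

0.956

The overall survival probability is 0.9862 × 0.9921 × 0.9865 × 0.9906.
= 0.956128.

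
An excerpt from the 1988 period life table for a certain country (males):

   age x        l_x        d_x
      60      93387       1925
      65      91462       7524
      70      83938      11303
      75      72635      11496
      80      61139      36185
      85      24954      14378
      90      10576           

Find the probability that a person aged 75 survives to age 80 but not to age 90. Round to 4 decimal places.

0.6961

We want 5|10q75 = (l_80 − l_90)/l_75.
This is the probability of reaching 80 but not 90, conditional on being alive at 75: (l_80 − l_90) / l_75.
= (61139 − 10576) / 72635 = 50563 / 72635 = 0.696124.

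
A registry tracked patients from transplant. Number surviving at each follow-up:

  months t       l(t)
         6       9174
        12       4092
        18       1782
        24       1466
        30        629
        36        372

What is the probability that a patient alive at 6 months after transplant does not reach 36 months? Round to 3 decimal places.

0.959

P(die before 36 | alive at 6) = 1 − l(36)/l(6) = 1 − 372/9174 = (8802)/9174 = 0.959451.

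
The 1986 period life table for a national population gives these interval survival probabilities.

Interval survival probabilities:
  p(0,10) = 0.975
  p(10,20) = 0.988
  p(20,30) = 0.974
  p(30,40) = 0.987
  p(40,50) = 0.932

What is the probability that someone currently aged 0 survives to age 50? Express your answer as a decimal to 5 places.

P(survive 0→50) = 0.975 × 0.988 × 0.974 × 0.987 × 0.932.
= 0.863085.

0.86309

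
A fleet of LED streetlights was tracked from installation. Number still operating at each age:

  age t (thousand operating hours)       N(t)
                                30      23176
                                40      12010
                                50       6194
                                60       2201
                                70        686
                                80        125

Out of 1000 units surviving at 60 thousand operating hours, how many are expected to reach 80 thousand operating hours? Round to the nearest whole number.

57

The relevant probability is 125/2201 = 0.056792.
Expected number = 1000 × 0.056792 = 57.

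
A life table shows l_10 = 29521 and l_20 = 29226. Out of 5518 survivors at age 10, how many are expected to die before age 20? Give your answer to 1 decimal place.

The relevant probability is 1 − 29226/29521 = 0.009993.
Expected number = 5518 × 0.009993 = 55.1.

55.1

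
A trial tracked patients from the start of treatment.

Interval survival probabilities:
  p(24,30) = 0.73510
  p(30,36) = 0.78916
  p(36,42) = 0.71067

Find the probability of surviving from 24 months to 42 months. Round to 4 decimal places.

0.4123

Chaining the interval survival probabilities: 0.73510 × 0.78916 × 0.71067.
= 0.412268.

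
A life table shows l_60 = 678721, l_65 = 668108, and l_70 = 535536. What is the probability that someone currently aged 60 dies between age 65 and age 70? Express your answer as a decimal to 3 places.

This is the probability of reaching 65 but not 70, conditional on being alive at 60: (l_65 − l_70) / l_60.
= (668108 − 535536) / 678721 = 132572 / 678721 = 0.195326.

0.195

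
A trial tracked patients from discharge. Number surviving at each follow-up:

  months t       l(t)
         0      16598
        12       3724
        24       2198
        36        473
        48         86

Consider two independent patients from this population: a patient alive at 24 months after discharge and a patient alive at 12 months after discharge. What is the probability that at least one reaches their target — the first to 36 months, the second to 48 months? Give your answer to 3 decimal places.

0.233

p₁ = l(36)/l(24) = 473/2198 = 0.215196; p₂ = l(48)/l(12) = 86/3724 = 0.023093.
P(at least one) = 1 − (1−p₁)(1−p₂) = 1 − 0.784804 × 0.976907 = 0.233319.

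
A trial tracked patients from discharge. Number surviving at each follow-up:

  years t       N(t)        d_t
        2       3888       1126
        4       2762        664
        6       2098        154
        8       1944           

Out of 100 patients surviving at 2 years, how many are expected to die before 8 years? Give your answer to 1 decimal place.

50.0

The relevant probability is 1 − 1944/3888 = 0.500000.
Expected number = 100 × 0.500000 = 50.0.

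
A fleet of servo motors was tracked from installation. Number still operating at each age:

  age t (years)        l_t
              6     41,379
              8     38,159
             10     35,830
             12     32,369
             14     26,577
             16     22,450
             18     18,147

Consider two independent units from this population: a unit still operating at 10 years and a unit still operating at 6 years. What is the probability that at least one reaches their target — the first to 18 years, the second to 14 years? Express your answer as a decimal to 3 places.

p₁ = l_18/l_10 = 18,147/35,830 = 0.506475; p₂ = l_14/l_6 = 26,577/41,379 = 0.642282.
P(at least one) = 1 − (1−p₁)(1−p₂) = 1 − 0.493525 × 0.357718 = 0.823457.

0.823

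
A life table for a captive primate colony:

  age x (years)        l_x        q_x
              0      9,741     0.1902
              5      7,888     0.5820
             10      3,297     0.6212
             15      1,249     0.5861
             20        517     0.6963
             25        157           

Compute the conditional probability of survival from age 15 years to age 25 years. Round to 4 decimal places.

0.1257

The conditional survival probability is l_25/l_15 = 157/1,249 = 0.125701.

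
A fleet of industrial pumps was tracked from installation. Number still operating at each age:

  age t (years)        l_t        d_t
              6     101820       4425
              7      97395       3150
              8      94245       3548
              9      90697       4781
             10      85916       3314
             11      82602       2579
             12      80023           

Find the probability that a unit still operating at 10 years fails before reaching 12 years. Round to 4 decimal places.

0.0686

P(fail before 12 | operational at 10) = 1 − l_12/l_10 = 1 − 80023/85916 = (5893)/85916 = 0.068590.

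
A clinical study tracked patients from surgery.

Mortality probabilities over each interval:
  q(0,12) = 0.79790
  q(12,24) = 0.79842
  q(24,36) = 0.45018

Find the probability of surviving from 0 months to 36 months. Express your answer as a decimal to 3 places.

0.022

The overall survival probability is (1 − 0.79790) × (1 − 0.79842) × (1 − 0.45018).
= 0.20210 × 0.20158 × 0.54982 = 0.022399.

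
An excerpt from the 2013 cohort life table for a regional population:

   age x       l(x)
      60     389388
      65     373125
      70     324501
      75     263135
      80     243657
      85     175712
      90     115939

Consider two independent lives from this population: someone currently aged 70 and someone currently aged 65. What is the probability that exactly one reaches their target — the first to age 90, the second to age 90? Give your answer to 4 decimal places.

0.4460

p₁ = l(90)/l(70) = 115939/324501 = 0.357284; p₂ = l(90)/l(65) = 115939/373125 = 0.310724.
P(exactly one) = p₁(1−p₂) + (1−p₁)p₂ = 0.246267 + 0.199707 = 0.445975.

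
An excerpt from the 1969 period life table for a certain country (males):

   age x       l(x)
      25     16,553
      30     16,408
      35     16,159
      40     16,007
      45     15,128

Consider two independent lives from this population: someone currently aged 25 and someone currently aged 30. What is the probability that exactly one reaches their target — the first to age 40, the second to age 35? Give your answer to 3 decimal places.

p₁ = l(40)/l(25) = 16,007/16,553 = 0.967015; p₂ = l(35)/l(30) = 16,159/16,408 = 0.984824.
P(exactly one) = p₁(1−p₂) + (1−p₁)p₂ = 0.014675 + 0.032484 = 0.047160.

0.047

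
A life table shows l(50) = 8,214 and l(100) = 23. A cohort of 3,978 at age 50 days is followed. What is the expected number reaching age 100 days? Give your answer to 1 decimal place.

11.1

The relevant probability is 23/8,214 = 0.002800.
Expected number = 3,978 × 0.002800 = 11.1.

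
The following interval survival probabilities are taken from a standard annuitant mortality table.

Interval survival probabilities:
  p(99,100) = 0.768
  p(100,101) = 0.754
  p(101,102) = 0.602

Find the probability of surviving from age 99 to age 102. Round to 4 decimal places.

0.3486

P(survive 99→102) = 0.768 × 0.754 × 0.602.
= 0.348601.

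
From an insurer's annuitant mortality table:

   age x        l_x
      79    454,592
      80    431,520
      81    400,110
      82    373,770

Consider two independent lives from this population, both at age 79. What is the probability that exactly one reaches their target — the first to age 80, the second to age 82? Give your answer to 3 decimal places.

0.210

p₁ = l_80/l_79 = 431,520/454,592 = 0.949247; p₂ = l_82/l_79 = 373,770/454,592 = 0.822210.
P(exactly one) = p₁(1−p₂) + (1−p₁)p₂ = 0.168767 + 0.041730 = 0.210496.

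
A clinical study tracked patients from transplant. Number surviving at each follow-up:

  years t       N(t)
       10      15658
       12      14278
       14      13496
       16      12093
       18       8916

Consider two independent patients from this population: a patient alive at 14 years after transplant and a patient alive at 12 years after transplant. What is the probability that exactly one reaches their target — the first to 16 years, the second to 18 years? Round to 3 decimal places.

0.401

p₁ = N(16)/N(14) = 12093/13496 = 0.896043; p₂ = N(18)/N(12) = 8916/14278 = 0.624457.
P(exactly one) = p₁(1−p₂) + (1−p₁)p₂ = 0.336503 + 0.064917 = 0.401419.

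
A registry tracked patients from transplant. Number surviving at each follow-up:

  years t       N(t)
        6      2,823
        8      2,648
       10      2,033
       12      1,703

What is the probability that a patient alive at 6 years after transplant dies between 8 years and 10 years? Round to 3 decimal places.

0.218

This is the probability of reaching 8 but not 10, conditional on being alive at 6: (N(8) − N(10)) / N(6).
= (2,648 − 2,033) / 2,823 = 615 / 2,823 = 0.217853.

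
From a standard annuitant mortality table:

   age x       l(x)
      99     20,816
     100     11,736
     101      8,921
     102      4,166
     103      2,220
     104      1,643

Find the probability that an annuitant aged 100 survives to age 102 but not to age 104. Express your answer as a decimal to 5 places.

This is the probability of reaching 102 but not 104, conditional on being alive at 100: (l(102) − l(104)) / l(100).
= (4,166 − 1,643) / 11,736 = 2,523 / 11,736 = 0.214980.

0.21498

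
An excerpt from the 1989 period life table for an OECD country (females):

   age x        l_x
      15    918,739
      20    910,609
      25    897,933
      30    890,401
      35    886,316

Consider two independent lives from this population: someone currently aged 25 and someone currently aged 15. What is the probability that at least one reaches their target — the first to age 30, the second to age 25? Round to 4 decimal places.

0.9998

p₁ = l_30/l_25 = 890,401/897,933 = 0.991612; p₂ = l_25/l_15 = 897,933/918,739 = 0.977354.
P(at least one) = 1 − (1−p₁)(1−p₂) = 1 − 0.008388 × 0.022646 = 0.999810.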